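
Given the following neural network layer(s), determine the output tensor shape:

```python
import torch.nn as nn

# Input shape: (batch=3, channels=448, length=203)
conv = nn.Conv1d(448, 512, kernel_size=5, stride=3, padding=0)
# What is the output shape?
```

Input: (3, 448, 203) -> Output: (3, 512, 67)

Answer: (3, 512, 67)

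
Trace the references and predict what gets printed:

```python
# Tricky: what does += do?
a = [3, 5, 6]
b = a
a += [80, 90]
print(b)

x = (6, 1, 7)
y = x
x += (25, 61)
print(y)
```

Key concept: += behavior differs for mutable vs immutable.
Step by step:
`a = [3, 5, 6]` → a = [3, 5, 6]
`b = a` → b = [3, 5, 6] (same object as a)
`a += [80, 90]` → a = [3, 5, 6, 80, 90] (same object as b); b = [3, 5, 6, 80, 90] (same object as a)
`print(b)` → prints [3, 5, 6, 80, 90]
`x = (6, 1, 7)` → x = (6, 1, 7)
`y = x` → y = (6, 1, 7)
`x += (25, 61)` → x = (6, 1, 7, 25, 61)
`print(y)` → prints (6, 1, 7)

Answer:
[3, 5, 6, 80, 90]
(6, 1, 7)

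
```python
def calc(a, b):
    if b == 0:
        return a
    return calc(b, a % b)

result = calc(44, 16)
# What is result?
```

calc(44, 16) -> calc(16, 12) -> calc(12, 4) -> calc(4, 0) -> 4

Answer: 4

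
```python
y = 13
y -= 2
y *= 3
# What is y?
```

Trace:
`y = 13` → y = 13
`y -= 2` → y = 11
`y *= 3` → y = 33
So y = 33

Answer: 33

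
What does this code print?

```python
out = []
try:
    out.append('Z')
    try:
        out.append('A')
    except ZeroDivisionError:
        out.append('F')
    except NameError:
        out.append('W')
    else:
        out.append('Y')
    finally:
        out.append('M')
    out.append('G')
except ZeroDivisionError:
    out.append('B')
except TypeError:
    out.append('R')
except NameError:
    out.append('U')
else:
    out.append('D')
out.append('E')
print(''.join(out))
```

Execution trace: 'Z' (try body) → 'A' (inner try body, no exception) → 'Y' (inner else) → 'M' (inner finally) → 'G' (try body, no exception) → 'D' (else) → 'E' (after the try/except). Output: ZAYMGDE

Answer: ZAYMGDE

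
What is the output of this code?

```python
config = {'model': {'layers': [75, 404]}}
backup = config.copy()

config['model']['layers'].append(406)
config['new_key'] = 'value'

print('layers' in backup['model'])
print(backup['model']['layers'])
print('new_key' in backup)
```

Key concept: shallow copy gotcha with nested dict.
Step by step:
`config = {'model': {'layers': [75, 404]}}` → config = {'model': {'layers': [75, 404]}}
`backup = config.copy()` → backup = {'model': {'layers': [75, 404]}}
`config['model']['layers'].append(406)` → config = {'model': {'layers': [75, 404, 406]}}; backup = {'model': {'layers': [75, 404, 406]}}
`config['new_key'] = 'value'` → config = {'model': {'layers': [75, 404, 406]}, 'new_key': 'value'}
`print('layers' in backup['model'])` → prints True
`print(backup['model']['layers'])` → prints [75, 404, 406]
`print('new_key' in backup)` → prints False

Answer:
True
[75, 404, 406]
False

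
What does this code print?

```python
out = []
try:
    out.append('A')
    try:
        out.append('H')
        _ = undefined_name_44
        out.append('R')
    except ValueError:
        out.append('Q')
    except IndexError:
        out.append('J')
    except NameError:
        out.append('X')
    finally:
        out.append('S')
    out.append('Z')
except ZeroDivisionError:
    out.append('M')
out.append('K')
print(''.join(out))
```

Execution trace: 'A' (try body) → 'H' (inner try body) → 'X' (inner except NameError) → 'S' (inner finally) → 'Z' (try body, no exception) → 'K' (after the try/except). Output: AHXSZK

Answer: AHXSZK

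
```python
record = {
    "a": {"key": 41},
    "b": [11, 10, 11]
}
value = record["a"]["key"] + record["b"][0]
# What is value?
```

Trace:
`record = { ...` → record = {'a': {'key': 41}, 'b': [11, 10, 11]}
`value = record["a"]["key"] + record["b"][0]` → value = 52
So value = 52

Answer: 52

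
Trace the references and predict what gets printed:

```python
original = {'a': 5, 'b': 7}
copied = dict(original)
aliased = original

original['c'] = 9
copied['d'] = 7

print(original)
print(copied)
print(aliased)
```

Key concept: dict() creates copy, assignment creates alias.
Step by step:
`original = {'a': 5, 'b': 7}` → original = {'a': 5, 'b': 7}
`copied = dict(original)` → copied = {'a': 5, 'b': 7}
`aliased = original` → aliased = {'a': 5, 'b': 7} (same object as original)
`original['c'] = 9` → original = {'a': 5, 'b': 7, 'c': 9} (same object as aliased); aliased = {'a': 5, 'b': 7, 'c': 9} (same object as original)
`copied['d'] = 7` → copied = {'a': 5, 'b': 7, 'd': 7}
`print(original)` → prints {'a': 5, 'b': 7, 'c': 9}
`print(copied)` → prints {'a': 5, 'b': 7, 'd': 7}
`print(aliased)` → prints {'a': 5, 'b': 7, 'c': 9}

Answer:
{'a': 5, 'b': 7, 'c': 9}
{'a': 5, 'b': 7, 'd': 7}
{'a': 5, 'b': 7, 'c': 9}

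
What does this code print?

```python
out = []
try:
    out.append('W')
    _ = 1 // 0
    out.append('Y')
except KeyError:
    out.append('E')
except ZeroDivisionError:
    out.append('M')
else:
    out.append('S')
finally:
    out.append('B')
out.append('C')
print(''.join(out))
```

Execution trace: 'W' (try body) → 'M' (except ZeroDivisionError) → 'B' (finally) → 'C' (after the try/except). Output: WMBC

Answer: WMBC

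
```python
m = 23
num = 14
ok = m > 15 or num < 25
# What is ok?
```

Trace:
`m = 23` → m = 23
`num = 14` → num = 14
`ok = m > 15 or num < 25` → ok = True
So ok = True

Answer: True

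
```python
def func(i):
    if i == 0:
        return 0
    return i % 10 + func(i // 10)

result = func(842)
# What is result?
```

Sum of digits of 842: 2 + 4 + 8 = 14

Answer: 14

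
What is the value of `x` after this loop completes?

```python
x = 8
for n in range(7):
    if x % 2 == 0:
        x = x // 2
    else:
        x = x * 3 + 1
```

Collatz-style transformation from 8
`x` takes the values: 8 → 4 → 2 → 1 → 4 → 2 → 1 → 4

Answer: 4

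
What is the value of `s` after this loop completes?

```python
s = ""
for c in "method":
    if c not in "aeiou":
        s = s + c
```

Remove vowels from 'method'
`s` takes the values: "" → "m" → "mt" → "mth" → "mthd"

Answer: "mthd"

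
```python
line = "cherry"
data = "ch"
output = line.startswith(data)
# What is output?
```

Trace:
`line = "cherry"` → line = 'cherry'
`data = "ch"` → data = 'ch'
`output = line.startswith(data)` → output = True
So output = True

Answer: True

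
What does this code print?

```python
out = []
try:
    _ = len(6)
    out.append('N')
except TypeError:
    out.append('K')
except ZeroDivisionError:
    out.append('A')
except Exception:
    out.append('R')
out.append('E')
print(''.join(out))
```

Execution trace: 'K' (except TypeError) → 'E' (after the try/except). Output: KE

Answer: KE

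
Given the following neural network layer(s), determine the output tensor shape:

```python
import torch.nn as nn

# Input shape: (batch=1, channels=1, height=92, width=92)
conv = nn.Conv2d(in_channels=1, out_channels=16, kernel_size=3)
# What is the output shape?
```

Input: (1, 1, 92, 92) -> Output: (1, 16, 90, 90)

Answer: (1, 16, 90, 90)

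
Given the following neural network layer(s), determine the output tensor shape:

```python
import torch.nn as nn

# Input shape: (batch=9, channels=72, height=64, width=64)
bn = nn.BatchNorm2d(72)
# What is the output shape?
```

Input: (9, 72, 64, 64) -> Output: (9, 72, 64, 64)

Answer: (9, 72, 64, 64)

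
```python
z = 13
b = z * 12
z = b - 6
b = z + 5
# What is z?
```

Trace:
`z = 13` → z = 13
`b = z * 12` → b = 156
`z = b - 6` → z = 150
`b = z + 5` → b = 155
So z = 150

Answer: 150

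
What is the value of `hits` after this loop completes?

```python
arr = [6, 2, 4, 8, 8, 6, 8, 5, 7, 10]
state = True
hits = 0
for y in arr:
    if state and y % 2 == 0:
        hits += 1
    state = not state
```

Count even values at even positions
`hits` takes the values: 0 → 1 → 2 → 3 → 4

Answer: 4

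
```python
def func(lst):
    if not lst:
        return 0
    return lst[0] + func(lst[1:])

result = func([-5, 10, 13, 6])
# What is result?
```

(-5) + 10 + 13 + 6 + 0 = 24

Answer: 24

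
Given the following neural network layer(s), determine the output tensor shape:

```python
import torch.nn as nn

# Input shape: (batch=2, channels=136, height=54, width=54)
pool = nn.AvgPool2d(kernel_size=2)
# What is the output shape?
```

Input: (2, 136, 54, 54) -> Output: (2, 136, 27, 27)

Answer: (2, 136, 27, 27)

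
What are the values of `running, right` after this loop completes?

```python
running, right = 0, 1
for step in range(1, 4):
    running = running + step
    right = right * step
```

Sum and factorial of 1 to 3
`running, right` takes the values: (0, 1) → (1, 1) → (3, 1) → (3, 2) → (6, 2) → (6, 6)

Answer: 6, 6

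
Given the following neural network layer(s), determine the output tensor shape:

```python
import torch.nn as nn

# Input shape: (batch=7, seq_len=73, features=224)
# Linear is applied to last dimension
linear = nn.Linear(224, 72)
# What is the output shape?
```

Input: (7, 73, 224) -> Output: (7, 73, 72)

Answer: (7, 73, 72)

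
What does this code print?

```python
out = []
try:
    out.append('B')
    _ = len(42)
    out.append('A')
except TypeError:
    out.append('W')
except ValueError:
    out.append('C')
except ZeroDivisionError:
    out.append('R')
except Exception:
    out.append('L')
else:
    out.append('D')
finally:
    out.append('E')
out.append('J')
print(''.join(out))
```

Execution trace: 'B' (try body) → 'W' (except TypeError) → 'E' (finally) → 'J' (after the try/except). Output: BWEJ

Answer: BWEJ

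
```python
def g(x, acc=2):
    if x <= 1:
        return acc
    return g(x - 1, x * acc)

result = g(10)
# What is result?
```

Accumulator trace (n, acc): (10, 2) -> (9, 20) -> (8, 180) -> (7, 1440) -> (6, 10080) -> (5, 60480) -> (4, 302400) -> (3, 1209600) -> (2, 3628800) -> (1, 7257600) -> return 7257600

Answer: 7257600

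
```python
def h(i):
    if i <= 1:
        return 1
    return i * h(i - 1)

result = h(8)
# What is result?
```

h(8) = 8 * 7 * 6 * 5 * 4 * 3 * 2 * 1 = 40320

Answer: 40320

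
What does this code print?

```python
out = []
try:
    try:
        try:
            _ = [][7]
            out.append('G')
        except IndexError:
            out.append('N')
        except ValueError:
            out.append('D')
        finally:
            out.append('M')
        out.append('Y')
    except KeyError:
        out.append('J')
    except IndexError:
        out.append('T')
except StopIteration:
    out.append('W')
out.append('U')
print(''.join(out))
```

Execution trace: 'N' (inner except IndexError) → 'M' (inner finally) → 'Y' (try body, no exception) → 'U' (after the try/except). Output: NMYU

Answer: NMYU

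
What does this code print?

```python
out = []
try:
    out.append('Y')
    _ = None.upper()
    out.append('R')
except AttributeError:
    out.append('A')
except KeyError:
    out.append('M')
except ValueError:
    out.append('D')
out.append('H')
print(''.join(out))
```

Execution trace: 'Y' (try body) → 'A' (except AttributeError) → 'H' (after the try/except). Output: YAH

Answer: YAH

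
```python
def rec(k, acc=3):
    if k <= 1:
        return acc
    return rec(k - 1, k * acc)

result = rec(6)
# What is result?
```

Accumulator trace (n, acc): (6, 3) -> (5, 18) -> (4, 90) -> (3, 360) -> (2, 1080) -> (1, 2160) -> return 2160

Answer: 2160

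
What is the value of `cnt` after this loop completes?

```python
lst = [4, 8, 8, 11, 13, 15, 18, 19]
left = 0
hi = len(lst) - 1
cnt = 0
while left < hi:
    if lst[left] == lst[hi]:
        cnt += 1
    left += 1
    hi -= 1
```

Count matching pairs from ends
`cnt` takes the values: 0

Answer: 0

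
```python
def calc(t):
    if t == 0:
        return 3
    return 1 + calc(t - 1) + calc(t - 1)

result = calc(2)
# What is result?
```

calc(t) = 1 + 2·calc(t-1), calc(0)=3. Closed form: (3+1)·2^2 - 1 = 15.

Answer: 15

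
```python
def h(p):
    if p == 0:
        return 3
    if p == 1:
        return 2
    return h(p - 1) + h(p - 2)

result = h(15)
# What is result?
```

Build up from base cases: h(0)=3, h(1)=2, h(2)=5, h(3)=7, h(4)=12, h(5)=19, h(6)=31, ..., h(15)=2351

Answer: 2351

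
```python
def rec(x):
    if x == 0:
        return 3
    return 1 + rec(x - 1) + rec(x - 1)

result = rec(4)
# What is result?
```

rec(x) = 1 + 2·rec(x-1), rec(0)=3. Closed form: (3+1)·2^4 - 1 = 63.

Answer: 63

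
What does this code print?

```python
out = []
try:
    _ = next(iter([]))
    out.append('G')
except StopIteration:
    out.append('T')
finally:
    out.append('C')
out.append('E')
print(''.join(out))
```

Execution trace: 'T' (except StopIteration) → 'C' (finally) → 'E' (after the try/except). Output: TCE

Answer: TCE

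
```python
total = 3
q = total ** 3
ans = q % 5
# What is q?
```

Trace:
`total = 3` → total = 3
`q = total ** 3` → q = 27
`ans = q % 5` → ans = 2
So q = 27

Answer: 27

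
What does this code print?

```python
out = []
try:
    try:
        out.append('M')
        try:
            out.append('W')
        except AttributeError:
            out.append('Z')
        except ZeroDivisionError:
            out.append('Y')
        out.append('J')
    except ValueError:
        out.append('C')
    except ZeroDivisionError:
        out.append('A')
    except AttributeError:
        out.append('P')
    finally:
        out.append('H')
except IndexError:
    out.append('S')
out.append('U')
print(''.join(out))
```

Execution trace: 'M' (try body) → 'W' (inner try body, no exception) → 'J' (try body, no exception) → 'H' (finally) → 'U' (after the try/except). Output: MWJHU

Answer: MWJHU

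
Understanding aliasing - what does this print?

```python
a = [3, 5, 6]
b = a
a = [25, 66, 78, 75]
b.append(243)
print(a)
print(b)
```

Key concept: rebinding vs mutation: a is rebound to a new list, b still points at the original.
Step by step:
`a = [3, 5, 6]` → a = [3, 5, 6]
`b = a` → b = [3, 5, 6] (same object as a)
`a = [25, 66, 78, 75]` → a = [25, 66, 78, 75]
`b.append(243)` → b = [3, 5, 6, 243]
`print(a)` → prints [25, 66, 78, 75]
`print(b)` → prints [3, 5, 6, 243]

Answer:
[25, 66, 78, 75]
[3, 5, 6, 243]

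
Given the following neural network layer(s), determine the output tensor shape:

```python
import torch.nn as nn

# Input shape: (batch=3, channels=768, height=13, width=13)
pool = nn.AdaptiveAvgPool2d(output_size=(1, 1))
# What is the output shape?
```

Input: (3, 768, 13, 13) -> Output: (3, 768, 1, 1)

Answer: (3, 768, 1, 1)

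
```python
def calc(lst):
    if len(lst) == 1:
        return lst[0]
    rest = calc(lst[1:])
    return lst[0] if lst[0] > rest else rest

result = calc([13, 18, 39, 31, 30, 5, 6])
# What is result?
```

Recursive max over [13, 18, 39, 31, 30, 5, 6] = 39

Answer: 39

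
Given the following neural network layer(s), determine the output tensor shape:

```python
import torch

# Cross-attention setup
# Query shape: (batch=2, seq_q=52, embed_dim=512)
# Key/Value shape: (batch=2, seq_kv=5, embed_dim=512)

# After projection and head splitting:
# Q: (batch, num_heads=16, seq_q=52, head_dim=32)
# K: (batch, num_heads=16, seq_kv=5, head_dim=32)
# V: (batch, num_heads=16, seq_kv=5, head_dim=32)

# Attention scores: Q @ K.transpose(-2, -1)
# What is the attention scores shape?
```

Input: (2, 52, 512) -> Output: (2, 16, 52, 5)

Answer: (2, 16, 52, 5)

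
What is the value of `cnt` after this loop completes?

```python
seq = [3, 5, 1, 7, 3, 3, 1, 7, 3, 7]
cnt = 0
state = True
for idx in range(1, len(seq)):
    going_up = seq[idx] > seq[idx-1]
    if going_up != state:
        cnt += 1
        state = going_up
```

Count direction changes in [3, 5, 1, 7, 3, 3, 1, 7, 3, 7]
`cnt` takes the values: 0 → 1 → 2 → 3 → 4 → 5 → 6

Answer: 6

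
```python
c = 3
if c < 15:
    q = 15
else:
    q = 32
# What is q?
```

Trace:
`c = 3` → c = 3
`if c < 15: ...` → c < 15 is True → q = 15
So q = 15

Answer: 15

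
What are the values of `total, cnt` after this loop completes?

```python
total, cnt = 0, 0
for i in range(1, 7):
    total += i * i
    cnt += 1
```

Sum of squares and count
`total, cnt` takes the values: (0, 0) → (1, 0) → (1, 1) → (5, 1) → (5, 2) → (14, 2) → (14, 3) → (30, 3) → (30, 4) → (55, 4) → (55, 5) → (91, 5) → (91, 6)

Answer: 91, 6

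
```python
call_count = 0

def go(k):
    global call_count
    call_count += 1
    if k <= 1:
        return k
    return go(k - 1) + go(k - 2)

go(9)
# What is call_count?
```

Calls(k) = 1 + Calls(k-1) + Calls(k-2); Calls(0)=Calls(1)=1. For k=9 this gives 109.

Answer: 109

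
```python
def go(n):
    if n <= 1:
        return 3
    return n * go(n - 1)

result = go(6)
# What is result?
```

go(6) = 6 * 5 * 4 * 3 * 2 * 3 = 2160

Answer: 2160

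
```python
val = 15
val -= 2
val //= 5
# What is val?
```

Trace:
`val = 15` → val = 15
`val -= 2` → val = 13
`val //= 5` → val = 2
So val = 2

Answer: 2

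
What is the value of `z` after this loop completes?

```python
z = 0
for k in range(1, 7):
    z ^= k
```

XOR of 1 to 6
`z` takes the values: 0 → 1 → 3 → 0 → 4 → 1 → 7

Answer: 7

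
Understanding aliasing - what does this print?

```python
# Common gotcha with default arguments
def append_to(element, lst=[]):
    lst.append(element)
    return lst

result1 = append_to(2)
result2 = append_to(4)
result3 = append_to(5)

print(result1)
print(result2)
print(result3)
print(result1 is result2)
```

Key concept: mutable default argument gotcha.
Step by step:
`result1 = append_to(2)` → result1 = [2]
`result2 = append_to(4)` → result1 = [2, 4] (same object as result2); result2 = [2, 4] (same object as result1)
`result3 = append_to(5)` → result1 = [2, 4, 5] (same object as result2, result3); result2 = [2, 4, 5] (same object as result1, result3); result3 = [2, 4, 5] (same object as result1, result2)
`print(result1)` → prints [2, 4, 5]
`print(result2)` → prints [2, 4, 5]
`print(result3)` → prints [2, 4, 5]
`print(result1 is result2)` → prints True

Answer:
[2, 4, 5]
[2, 4, 5]
[2, 4, 5]
True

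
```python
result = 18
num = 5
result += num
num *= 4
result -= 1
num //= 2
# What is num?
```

Trace:
`result = 18` → result = 18
`num = 5` → num = 5
`result += num` → result = 23
`num *= 4` → num = 20
`result -= 1` → result = 22
`num //= 2` → num = 10
So num = 10

Answer: 10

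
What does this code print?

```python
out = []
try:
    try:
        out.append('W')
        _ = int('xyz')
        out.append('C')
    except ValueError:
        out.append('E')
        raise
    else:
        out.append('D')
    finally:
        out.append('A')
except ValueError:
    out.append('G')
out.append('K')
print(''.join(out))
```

Execution trace: 'W' (inner try body) → 'E' (inner except ValueError) → 'A' (inner finally) → 'G' (outer except ValueError) → 'K' (after the try/except). Output: WEAGK

Answer: WEAGK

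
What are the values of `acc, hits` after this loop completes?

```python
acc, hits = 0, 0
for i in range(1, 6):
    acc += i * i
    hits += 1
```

Sum of squares and count
`acc, hits` takes the values: (0, 0) → (1, 0) → (1, 1) → (5, 1) → (5, 2) → (14, 2) → (14, 3) → (30, 3) → (30, 4) → (55, 4) → (55, 5)

Answer: 55, 5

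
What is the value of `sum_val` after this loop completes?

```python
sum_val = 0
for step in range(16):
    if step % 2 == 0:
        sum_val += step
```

Sum of even numbers 0 to 15
`sum_val` takes the values: 0 → 2 → 6 → 12 → 20 → 30 → 42 → 56

Answer: 56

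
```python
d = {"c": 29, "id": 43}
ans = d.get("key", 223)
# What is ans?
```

Trace:
`d = {"c": 29, "id": 43}` → d = {'c': 29, 'id': 43}
`ans = d.get("key", 223)` → ans = 223
So ans = 223

Answer: 223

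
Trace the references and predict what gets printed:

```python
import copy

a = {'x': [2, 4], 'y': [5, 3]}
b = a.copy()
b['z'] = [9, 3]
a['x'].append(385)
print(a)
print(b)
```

Key concept: shallow copy of dict with mutable values.
Step by step:
`a = {'x': [2, 4], 'y': [5, 3]}` → a = {'x': [2, 4], 'y': [5, 3]}
`b = a.copy()` → b = {'x': [2, 4], 'y': [5, 3]}
`b['z'] = [9, 3]` → b = {'x': [2, 4], 'y': [5, 3], 'z': [9, 3]}
`a['x'].append(385)` → a = {'x': [2, 4, 385], 'y': [5, 3]}; b = {'x': [2, 4, 385], 'y': [5, 3], 'z': [9, 3]}
`print(a)` → prints {'x': [2, 4, 385], 'y': [5, 3]}
`print(b)` → prints {'x': [2, 4, 385], 'y': [5, 3], 'z': [9, 3]}

Answer:
{'x': [2, 4, 385], 'y': [5, 3]}
{'x': [2, 4, 385], 'y': [5, 3], 'z': [9, 3]}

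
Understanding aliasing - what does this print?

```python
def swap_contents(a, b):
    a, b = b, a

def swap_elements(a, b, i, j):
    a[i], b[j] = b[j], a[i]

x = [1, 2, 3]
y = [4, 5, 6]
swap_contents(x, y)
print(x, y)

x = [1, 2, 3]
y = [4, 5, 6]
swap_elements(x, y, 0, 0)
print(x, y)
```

Key concept: parameter rebinding vs mutation.
Step by step:
`x = [1, 2, 3]` → x = [1, 2, 3]
`y = [4, 5, 6]` → y = [4, 5, 6]
`swap_contents(x, y)` → no visible change to tracked variables
`print(x, y)` → prints [1, 2, 3] [4, 5, 6]
`x = [1, 2, 3]` → x = [1, 2, 3]
`y = [4, 5, 6]` → y = [4, 5, 6]
`swap_elements(x, y, 0, 0)` → x = [4, 2, 3]; y = [1, 5, 6]
`print(x, y)` → prints [4, 2, 3] [1, 5, 6]

Answer:
[1, 2, 3] [4, 5, 6]
[4, 2, 3] [1, 5, 6]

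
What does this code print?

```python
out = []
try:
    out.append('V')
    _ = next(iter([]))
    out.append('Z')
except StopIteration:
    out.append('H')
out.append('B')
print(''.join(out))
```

Execution trace: 'V' (try body) → 'H' (except StopIteration) → 'B' (after the try/except). Output: VHB

Answer: VHB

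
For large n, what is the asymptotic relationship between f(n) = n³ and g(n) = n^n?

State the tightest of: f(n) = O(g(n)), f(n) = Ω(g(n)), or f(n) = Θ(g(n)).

n³ vs n^n: f(n) = O(g(n)) but not Ω(g(n)) — n^n grows strictly faster than n³.

Answer: f(n) = O(g(n)) but not Ω(g(n)) — n^n grows strictly faster than n³.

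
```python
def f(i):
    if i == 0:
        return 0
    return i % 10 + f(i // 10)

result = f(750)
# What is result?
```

Sum of digits of 750: 0 + 5 + 7 = 12

Answer: 12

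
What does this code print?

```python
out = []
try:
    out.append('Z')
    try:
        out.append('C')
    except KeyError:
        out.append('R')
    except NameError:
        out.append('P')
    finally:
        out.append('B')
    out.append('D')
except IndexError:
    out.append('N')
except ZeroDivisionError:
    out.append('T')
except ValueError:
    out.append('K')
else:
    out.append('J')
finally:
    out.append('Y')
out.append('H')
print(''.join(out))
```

Execution trace: 'Z' (try body) → 'C' (inner try body, no exception) → 'B' (inner finally) → 'D' (try body, no exception) → 'J' (else) → 'Y' (finally) → 'H' (after the try/except). Output: ZCBDJYH

Answer: ZCBDJYH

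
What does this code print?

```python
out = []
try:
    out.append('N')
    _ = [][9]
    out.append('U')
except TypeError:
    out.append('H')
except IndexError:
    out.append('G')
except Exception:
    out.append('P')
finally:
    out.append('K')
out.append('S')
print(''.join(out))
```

Execution trace: 'N' (try body) → 'G' (except IndexError) → 'K' (finally) → 'S' (after the try/except). Output: NGKS

Answer: NGKS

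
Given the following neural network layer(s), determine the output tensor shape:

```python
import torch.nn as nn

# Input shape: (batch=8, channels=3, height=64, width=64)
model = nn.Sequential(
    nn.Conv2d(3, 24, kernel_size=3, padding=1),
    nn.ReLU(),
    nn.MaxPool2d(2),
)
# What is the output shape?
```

Input: (8, 3, 64, 64) -> after Conv2d: (8, 24, 64, 64) -> after ReLU: (8, 24, 64, 64) -> Output: (8, 24, 32, 32)

Answer: (8, 24, 32, 32)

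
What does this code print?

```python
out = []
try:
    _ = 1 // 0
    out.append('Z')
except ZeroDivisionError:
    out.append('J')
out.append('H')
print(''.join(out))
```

Execution trace: 'J' (except ZeroDivisionError) → 'H' (after the try/except). Output: JH

Answer: JH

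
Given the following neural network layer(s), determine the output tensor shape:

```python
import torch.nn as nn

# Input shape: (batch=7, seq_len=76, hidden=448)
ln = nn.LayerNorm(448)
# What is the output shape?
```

Input: (7, 76, 448) -> Output: (7, 76, 448)

Answer: (7, 76, 448)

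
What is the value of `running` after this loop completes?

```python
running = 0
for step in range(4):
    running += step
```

Sum of 0 to 3 = 6
`running` takes the values: 0 → 1 → 3 → 6

Answer: 6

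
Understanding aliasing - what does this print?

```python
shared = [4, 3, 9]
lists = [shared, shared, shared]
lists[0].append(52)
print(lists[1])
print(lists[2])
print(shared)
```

Key concept: list of same reference.
Step by step:
`shared = [4, 3, 9]` → shared = [4, 3, 9]
`lists = [shared, shared, shared]` → lists = [[4, 3, 9], [4, 3, 9], [4, 3, 9]]
`lists[0].append(52)` → shared = [4, 3, 9, 52]; lists = [[4, 3, 9, 52], [4, 3, 9, 52], [4, 3, 9, 52]]
`print(lists[1])` → prints [4, 3, 9, 52]
`print(lists[2])` → prints [4, 3, 9, 52]
`print(shared)` → prints [4, 3, 9, 52]

Answer:
[4, 3, 9, 52]
[4, 3, 9, 52]
[4, 3, 9, 52]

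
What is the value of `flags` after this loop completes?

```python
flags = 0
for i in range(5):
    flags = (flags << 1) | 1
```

Build 5 consecutive 1-bits: 0b11111
`flags` takes the values: 0 → 1 → 3 → 7 → 15 → 31

Answer: 31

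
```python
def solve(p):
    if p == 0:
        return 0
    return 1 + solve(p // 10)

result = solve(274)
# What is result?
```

Count of digits of 274: 3

Answer: 3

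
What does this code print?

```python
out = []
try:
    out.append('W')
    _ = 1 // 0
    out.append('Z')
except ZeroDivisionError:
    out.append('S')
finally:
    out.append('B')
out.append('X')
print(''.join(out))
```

Execution trace: 'W' (try body) → 'S' (except ZeroDivisionError) → 'B' (finally) → 'X' (after the try/except). Output: WSBX

Answer: WSBX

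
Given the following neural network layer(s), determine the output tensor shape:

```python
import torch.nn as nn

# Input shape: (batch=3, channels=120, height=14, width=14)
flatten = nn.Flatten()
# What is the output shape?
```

Input: (3, 120, 14, 14) -> Output: (3, 23520)

Answer: (3, 23520)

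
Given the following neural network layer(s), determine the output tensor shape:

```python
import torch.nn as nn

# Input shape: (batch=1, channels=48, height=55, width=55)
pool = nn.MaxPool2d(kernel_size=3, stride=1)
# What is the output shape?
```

Input: (1, 48, 55, 55) -> Output: (1, 48, 53, 53)

Answer: (1, 48, 53, 53)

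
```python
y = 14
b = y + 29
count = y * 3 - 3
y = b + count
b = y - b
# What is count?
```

Trace:
`y = 14` → y = 14
`b = y + 29` → b = 43
`count = y * 3 - 3` → count = 39
`y = b + count` → y = 82
`b = y - b` → b = 39
So count = 39

Answer: 39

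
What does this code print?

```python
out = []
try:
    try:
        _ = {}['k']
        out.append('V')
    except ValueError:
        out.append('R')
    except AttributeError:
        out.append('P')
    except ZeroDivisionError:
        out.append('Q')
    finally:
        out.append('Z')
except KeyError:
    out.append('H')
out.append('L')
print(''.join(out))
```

Execution trace: 'Z' (finally) → 'H' (outer except KeyError) → 'L' (after the try/except). Output: ZHL

Answer: ZHL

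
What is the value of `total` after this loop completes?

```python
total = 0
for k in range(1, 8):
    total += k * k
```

Sum of squares 1² to 7² = 140
`total` takes the values: 0 → 1 → 5 → 14 → 30 → 55 → 91 → 140

Answer: 140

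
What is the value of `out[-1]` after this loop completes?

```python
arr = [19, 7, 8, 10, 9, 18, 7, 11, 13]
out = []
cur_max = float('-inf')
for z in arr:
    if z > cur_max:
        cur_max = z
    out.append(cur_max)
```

Running max ends at 19
`out` takes the values: [] → [19] → [19, 19] → [19, 19, 19] → [19, 19, 19, 19] → [19, 19, 19, 19, 19] → [19, 19, 19, 19, 19, 19] → [19, 19, 19, 19, 19, 19, 19] → [19, 19, 19, 19, 19, 19, 19, 19] → [19, 19, 19, 19, 19, 19, 19, 19, 19]
So `out[-1]` = 19

Answer: 19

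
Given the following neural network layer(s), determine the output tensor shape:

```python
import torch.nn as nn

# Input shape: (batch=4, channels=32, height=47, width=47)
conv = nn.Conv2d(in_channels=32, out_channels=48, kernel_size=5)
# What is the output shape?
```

Input: (4, 32, 47, 47) -> Output: (4, 48, 43, 43)

Answer: (4, 48, 43, 43)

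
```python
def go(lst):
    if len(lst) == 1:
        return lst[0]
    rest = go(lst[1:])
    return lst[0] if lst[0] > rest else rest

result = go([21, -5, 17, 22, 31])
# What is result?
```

Recursive max over [21, -5, 17, 22, 31] = 31

Answer: 31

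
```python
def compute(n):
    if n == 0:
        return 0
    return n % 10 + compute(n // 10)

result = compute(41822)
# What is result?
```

Sum of digits of 41822: 2 + 2 + 8 + 1 + 4 = 17

Answer: 17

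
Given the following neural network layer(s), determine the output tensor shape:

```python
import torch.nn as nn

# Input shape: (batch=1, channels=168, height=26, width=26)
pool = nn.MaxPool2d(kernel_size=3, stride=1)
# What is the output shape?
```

Input: (1, 168, 26, 26) -> Output: (1, 168, 24, 24)

Answer: (1, 168, 24, 24)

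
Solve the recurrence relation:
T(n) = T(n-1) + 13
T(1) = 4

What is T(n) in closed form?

Unrolling: T(n) = T(1) + 13·(n-1) = 4 + 13(n-1) = 13n - 9.

Answer: T(n) = 13n - 9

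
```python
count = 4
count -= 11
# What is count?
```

Trace:
`count = 4` → count = 4
`count -= 11` → count = -7
So count = -7

Answer: -7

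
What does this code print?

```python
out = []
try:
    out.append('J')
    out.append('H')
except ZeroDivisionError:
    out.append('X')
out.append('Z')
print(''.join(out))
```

Execution trace: 'J' (try body) → 'H' (try body, no exception) → 'Z' (after the try/except). Output: JHZ

Answer: JHZ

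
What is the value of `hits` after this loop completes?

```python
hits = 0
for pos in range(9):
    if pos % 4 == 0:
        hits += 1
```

Count numbers divisible by 4 in range(9)
`hits` takes the values: 0 → 1 → 2 → 3

Answer: 3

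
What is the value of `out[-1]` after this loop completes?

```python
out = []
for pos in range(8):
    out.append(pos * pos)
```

Last element of squares 0 to 7
`out` takes the values: [] → [0] → [0, 1] → [0, 1, 4] → [0, 1, 4, 9] → [0, 1, 4, 9, 16] → [0, 1, 4, 9, 16, 25] → [0, 1, 4, 9, 16, 25, 36] → [0, 1, 4, 9, 16, 25, 36, 49]
So `out[-1]` = 49

Answer: 49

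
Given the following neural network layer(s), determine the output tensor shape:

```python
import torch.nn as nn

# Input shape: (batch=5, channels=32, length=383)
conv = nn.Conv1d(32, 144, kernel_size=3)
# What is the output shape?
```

Input: (5, 32, 383) -> Output: (5, 144, 381)

Answer: (5, 144, 381)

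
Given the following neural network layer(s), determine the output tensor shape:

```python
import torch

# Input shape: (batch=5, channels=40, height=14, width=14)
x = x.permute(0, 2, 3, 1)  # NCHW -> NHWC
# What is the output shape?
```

Input: (5, 40, 14, 14) -> Output: (5, 14, 14, 40)

Answer: (5, 14, 14, 40)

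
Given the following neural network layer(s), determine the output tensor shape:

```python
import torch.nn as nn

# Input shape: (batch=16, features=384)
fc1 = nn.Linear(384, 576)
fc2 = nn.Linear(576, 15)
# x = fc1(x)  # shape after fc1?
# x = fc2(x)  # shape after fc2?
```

Input: (16, 384) -> after fc1: (16, 576) -> Output: (16, 15)

Answer: (16, 15)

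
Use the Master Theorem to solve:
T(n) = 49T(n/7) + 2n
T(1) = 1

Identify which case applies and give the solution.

a=49, b=7, f(n)=2n. log_7(49) = 2. Since c=1 < 2, Case 1 applies: T(n) = Θ(n^log_b(a)) = O(n^2).

Answer: O(n^2) - Case 1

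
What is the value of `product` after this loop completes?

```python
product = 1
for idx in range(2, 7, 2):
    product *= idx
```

Product of even numbers 2 to 6
`product` takes the values: 1 → 2 → 8 → 48

Answer: 48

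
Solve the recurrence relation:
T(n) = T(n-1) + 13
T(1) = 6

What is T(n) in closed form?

Unrolling: T(n) = T(1) + 13·(n-1) = 6 + 13(n-1) = 13n - 7.

Answer: T(n) = 13n - 7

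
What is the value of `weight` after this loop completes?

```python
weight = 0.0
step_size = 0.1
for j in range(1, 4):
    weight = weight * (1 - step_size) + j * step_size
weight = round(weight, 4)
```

Moving average with lr=0.1
`weight` takes the values: 0.0 → 0.1 → 0.29 → 0.561

Answer: 0.561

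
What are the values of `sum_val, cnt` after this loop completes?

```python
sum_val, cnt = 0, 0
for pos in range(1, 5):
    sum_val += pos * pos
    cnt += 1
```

Sum of squares and count
`sum_val, cnt` takes the values: (0, 0) → (1, 0) → (1, 1) → (5, 1) → (5, 2) → (14, 2) → (14, 3) → (30, 3) → (30, 4)

Answer: 30, 4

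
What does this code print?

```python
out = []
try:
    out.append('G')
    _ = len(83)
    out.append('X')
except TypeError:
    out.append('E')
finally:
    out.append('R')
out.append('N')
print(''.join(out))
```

Execution trace: 'G' (try body) → 'E' (except TypeError) → 'R' (finally) → 'N' (after the try/except). Output: GERN

Answer: GERN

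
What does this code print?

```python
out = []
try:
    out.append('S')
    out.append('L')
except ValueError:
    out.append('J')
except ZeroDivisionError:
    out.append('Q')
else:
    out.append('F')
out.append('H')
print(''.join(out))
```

Execution trace: 'S' (try body) → 'L' (try body, no exception) → 'F' (else) → 'H' (after the try/except). Output: SLFH

Answer: SLFH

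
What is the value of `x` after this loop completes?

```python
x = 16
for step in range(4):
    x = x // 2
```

Halve 4 times: 16 // 2^4 = 1
`x` takes the values: 16 → 8 → 4 → 2 → 1

Answer: 1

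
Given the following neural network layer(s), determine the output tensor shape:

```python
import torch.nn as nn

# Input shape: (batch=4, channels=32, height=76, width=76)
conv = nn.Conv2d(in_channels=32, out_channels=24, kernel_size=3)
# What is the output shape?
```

Input: (4, 32, 76, 76) -> Output: (4, 24, 74, 74)

Answer: (4, 24, 74, 74)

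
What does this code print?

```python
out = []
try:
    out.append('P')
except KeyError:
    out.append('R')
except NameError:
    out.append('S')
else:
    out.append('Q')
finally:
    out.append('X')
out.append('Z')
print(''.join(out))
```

Execution trace: 'P' (try body, no exception) → 'Q' (else) → 'X' (finally) → 'Z' (after the try/except). Output: PQXZ

Answer: PQXZ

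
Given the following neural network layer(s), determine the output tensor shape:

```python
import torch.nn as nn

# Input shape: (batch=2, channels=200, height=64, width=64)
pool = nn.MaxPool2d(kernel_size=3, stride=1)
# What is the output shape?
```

Input: (2, 200, 64, 64) -> Output: (2, 200, 62, 62)

Answer: (2, 200, 62, 62)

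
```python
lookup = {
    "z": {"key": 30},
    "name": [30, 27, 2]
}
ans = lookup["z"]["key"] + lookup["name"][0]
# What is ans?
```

Trace:
`lookup = { ...` → lookup = {'z': {'key': 30}, 'name': [30, 27, 2]}
`ans = lookup["z"]["key"] + lookup["name"][0]` → ans = 60
So ans = 60

Answer: 60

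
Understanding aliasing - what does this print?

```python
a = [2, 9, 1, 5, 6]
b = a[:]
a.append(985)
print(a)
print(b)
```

Key concept: slice [:] creates copy.
Step by step:
`a = [2, 9, 1, 5, 6]` → a = [2, 9, 1, 5, 6]
`b = a[:]` → b = [2, 9, 1, 5, 6]
`a.append(985)` → a = [2, 9, 1, 5, 6, 985]
`print(a)` → prints [2, 9, 1, 5, 6, 985]
`print(b)` → prints [2, 9, 1, 5, 6]

Answer:
[2, 9, 1, 5, 6, 985]
[2, 9, 1, 5, 6]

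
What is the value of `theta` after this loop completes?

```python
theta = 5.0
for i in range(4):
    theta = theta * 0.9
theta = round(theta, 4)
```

Exponential decay: 5.0 * 0.9^4
`theta` takes the values: 5.0 → 4.5 → 4.05 → 3.645 → 3.2805

Answer: 3.2805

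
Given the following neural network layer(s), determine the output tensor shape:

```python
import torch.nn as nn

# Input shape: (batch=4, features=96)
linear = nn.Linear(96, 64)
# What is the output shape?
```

Input: (4, 96) -> Output: (4, 64)

Answer: (4, 64)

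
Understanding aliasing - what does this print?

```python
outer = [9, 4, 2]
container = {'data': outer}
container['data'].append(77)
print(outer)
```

Key concept: dict holds reference to list.
Step by step:
`outer = [9, 4, 2]` → outer = [9, 4, 2]
`container = {'data': outer}` → container = {'data': [9, 4, 2]}
`container['data'].append(77)` → outer = [9, 4, 2, 77]; container = {'data': [9, 4, 2, 77]}
`print(outer)` → prints [9, 4, 2, 77]

Answer: [9, 4, 2, 77]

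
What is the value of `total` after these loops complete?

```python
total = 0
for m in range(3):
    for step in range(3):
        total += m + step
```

Sum of all m+step for m,step in 3x3
`total` takes the values: 0 → 1 → 3 → 4 → 6 → 9 → 11 → 14 → 18

Answer: 18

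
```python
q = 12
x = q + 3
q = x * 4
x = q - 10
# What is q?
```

Trace:
`q = 12` → q = 12
`x = q + 3` → x = 15
`q = x * 4` → q = 60
`x = q - 10` → x = 50
So q = 60

Answer: 60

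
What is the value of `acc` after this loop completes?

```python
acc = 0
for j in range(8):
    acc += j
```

Sum of 0 to 7 = 28
`acc` takes the values: 0 → 1 → 3 → 6 → 10 → 15 → 21 → 28

Answer: 28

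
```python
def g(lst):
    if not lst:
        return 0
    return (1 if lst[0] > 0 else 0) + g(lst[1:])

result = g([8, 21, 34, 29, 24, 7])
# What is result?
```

Count of positive elements in [8, 21, 34, 29, 24, 7] = 6

Answer: 6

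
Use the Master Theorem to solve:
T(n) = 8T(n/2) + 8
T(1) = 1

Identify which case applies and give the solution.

a=8, b=2, f(n)=8. log_2(8) = 3. Since c=0 < 3, Case 1 applies: T(n) = Θ(n^log_b(a)) = O(n^3).

Answer: O(n^3) - Case 1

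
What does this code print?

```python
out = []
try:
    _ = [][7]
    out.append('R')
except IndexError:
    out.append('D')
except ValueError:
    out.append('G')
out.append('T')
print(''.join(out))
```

Execution trace: 'D' (except IndexError) → 'T' (after the try/except). Output: DT

Answer: DT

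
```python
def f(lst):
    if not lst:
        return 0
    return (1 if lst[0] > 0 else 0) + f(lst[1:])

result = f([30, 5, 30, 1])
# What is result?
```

Count of positive elements in [30, 5, 30, 1] = 4

Answer: 4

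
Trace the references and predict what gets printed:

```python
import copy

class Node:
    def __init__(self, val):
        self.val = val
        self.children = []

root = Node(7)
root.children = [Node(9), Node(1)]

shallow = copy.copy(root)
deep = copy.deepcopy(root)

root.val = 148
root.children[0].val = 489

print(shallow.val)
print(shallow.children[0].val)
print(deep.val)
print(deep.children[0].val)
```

Key concept: deep copy with custom objects.
Step by step:
`root = Node(7)` → root = Node(val=7, children=[])
`root.children = [Node(9), Node(1)]` → root = Node(val=7, children=[Node(val=9, children=[]), Node(val=1, children=[])])
`shallow = copy.copy(root)` → shallow = Node(val=7, children=[Node(val=9, children=[]), Node(val=1, children=[])])
`deep = copy.deepcopy(root)` → deep = Node(val=7, children=[Node(val=9, children=[]), Node(val=1, children=[])])
`root.val = 148` → root = Node(val=148, children=[Node(val=9, children=[]), Node(val=1, children=[])])
`root.children[0].val = 489` → root = Node(val=148, children=[Node(val=489, children=[]), Node(val=1, children=[])]); shallow = Node(val=7, children=[Node(val=489, children=[]), Node(val=1, children=[])])
`print(shallow.val)` → prints 7
`print(shallow.children[0].val)` → prints 489
`print(deep.val)` → prints 7
`print(deep.children[0].val)` → prints 9

Answer:
7
489
7
9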